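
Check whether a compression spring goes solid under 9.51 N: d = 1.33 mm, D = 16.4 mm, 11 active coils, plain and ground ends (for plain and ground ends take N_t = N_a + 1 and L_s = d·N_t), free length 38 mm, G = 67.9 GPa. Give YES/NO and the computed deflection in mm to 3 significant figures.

k = Gd⁴/(8D³N_a) = (67.9×10³)(1.33⁴)/(8·16.4³·11) = 0.54735 N/mm
N_t = 12; L_s = 1.33·12 = 15.96 mm; δ_solid = L₀ − L_s = 38 − 15.96 = 22.04 mm
δ = F/k = 9.51/0.54735 = 17.375 mm
δ < δ_solid → spring does not go solid

NO, δ = 17.4 mm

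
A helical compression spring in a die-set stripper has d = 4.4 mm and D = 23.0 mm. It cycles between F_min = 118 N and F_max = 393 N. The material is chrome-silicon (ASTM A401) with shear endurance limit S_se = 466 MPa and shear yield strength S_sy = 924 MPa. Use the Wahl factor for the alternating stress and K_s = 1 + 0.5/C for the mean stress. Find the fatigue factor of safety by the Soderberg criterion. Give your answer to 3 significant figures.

2.12

C = D/d = 23.0/4.4 = 5.2273; K_W = (4C−1)/(4C−4)+0.615/C = 1.2951; K_s = 1+0.5/C = 1.0957
F_a = (F_max−F_min)/2 = 137.5 N; F_m = (F_max+F_min)/2 = 255.5 N
τ_a = K_W·8F_aD/(πd³) = 1.2951 × 94.539 = 122.44 MPa
τ_m = K_s·8F_mD/(πd³) = 1.0957 × 175.67 = 192.47 MPa
Soderberg: 1/n_f = τ_a/S_se + τ_m/S_sy = 122.44/466 + 192.47/924 = 0.26274 + 0.20831 = 0.47104
n_f = 1/0.47104 = 2.123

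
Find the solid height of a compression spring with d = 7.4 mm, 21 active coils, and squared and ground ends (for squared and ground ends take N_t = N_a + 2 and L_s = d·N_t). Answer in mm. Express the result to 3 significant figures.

squared and ground ends: N_t = N_a + 2 = 21 + 2 = 23
L_s = d·N_t = 7.4 × 23 = 170.2 mm

170 mm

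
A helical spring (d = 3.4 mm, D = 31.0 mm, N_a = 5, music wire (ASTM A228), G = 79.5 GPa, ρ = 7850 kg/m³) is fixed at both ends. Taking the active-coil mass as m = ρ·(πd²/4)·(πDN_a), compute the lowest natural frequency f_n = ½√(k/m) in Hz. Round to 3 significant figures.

253 Hz

k = Gd⁴/(8D³N_a) = (79.5×10³)(3.4⁴)/(8·31.0³·5) = 8.9153 N/mm = 8915.3 N/m
Wire length L = πDN_a = π·31.0·5 = 486.95 mm
m = ρ·(πd²/4)·L = 7850 × 9.0792×10⁻⁶ m² × 0.48695 m = 0.034706 kg
f_n = ½√(k/m) = 0.5·√(8915.3/0.034706) = 0.5·√(2.5689e+05) = 253.42 Hz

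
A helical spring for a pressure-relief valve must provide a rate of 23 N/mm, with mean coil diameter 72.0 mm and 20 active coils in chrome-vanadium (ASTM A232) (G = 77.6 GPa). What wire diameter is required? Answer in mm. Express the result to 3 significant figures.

d = (8D³N_a·k / G)^(1/4) = (8·72.0³·20·23 / (77.6×10³))^0.25
  = (17700)^0.25 = 11.5344 mm

11.5 mm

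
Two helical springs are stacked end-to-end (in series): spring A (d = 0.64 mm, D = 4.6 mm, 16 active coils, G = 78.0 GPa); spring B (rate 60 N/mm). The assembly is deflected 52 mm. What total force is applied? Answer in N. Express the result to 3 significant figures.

k_A = Gd⁴/(8D³N_a) = (78.0×10³)(0.64⁴)/(8·4.6³·16) = 1.0503 N/mm
Series: 1/k_eq = 1/1.0503 + 1/60 = 0.96874; k_eq = 1.0323 N/mm
F = k_eq·δ = 1.0323·52 = 53.678 N

53.7 N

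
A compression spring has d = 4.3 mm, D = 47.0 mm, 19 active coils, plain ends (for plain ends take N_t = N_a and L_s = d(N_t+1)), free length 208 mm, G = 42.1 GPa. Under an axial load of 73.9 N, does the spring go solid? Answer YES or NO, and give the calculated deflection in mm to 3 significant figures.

NO, δ = 81.0 mm

k = Gd⁴/(8D³N_a) = (42.1×10³)(4.3⁴)/(8·47.0³·19) = 0.91205 N/mm
N_t = 19; L_s = 4.3·20 = 86 mm; δ_solid = L₀ − L_s = 208 − 86 = 122 mm
δ = F/k = 73.9/0.91205 = 81.026 mm
δ < δ_solid → spring does not go solid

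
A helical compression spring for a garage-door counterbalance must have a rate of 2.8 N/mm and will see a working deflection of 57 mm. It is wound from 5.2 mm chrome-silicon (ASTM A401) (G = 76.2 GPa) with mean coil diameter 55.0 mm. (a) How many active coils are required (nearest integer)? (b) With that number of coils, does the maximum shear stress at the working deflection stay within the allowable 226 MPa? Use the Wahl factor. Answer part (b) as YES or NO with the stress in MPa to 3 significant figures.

(a) 15 coils; (b) YES, τ_max = 180 MPa

N_a = Gd⁴/(8D³k) = (76.2×10³)(5.2⁴)/(8·55.0³·2.8) = 14.95 → N_a = 15
Actual rate k = Gd⁴/(8D³·15) = 2.7906 N/mm
Working load F = kδ = 2.7906·57 = 159.06 N
C = 55.0/5.2 = 10.5769; K_W = (4C−1)/(4C−4)+0.615/C = 1.1365
τ_max = K_W·8FD/(πd³) = 1.1365·158.44 = 180.06 MPa
τ_max ≤ 226 MPa → acceptable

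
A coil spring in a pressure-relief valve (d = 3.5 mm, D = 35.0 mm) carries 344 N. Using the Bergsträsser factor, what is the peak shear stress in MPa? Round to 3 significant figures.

Spring index C = D/d = 35.0/3.5 = 10.0000
K_B = (4C+2)/(4C−3) = 42.000/37.000 = 1.1351
τ₀ = 8FD/(πd³) = 8·344·35.0/(π·3.5³) = 96320/134.7 = 715.09 MPa
τ_max = K·τ₀ = 1.1351 × 715.09 = 811.73 MPa

812 MPa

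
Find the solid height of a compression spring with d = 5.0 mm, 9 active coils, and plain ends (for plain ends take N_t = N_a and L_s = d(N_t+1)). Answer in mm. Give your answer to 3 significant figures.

50.0 mm

plain ends: N_t = N_a = 9
L_s = d·(N_t+1) = 5.0 × 10 = 50 mm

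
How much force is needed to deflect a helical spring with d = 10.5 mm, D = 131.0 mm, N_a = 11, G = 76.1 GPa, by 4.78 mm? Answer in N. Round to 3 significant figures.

k = Gd⁴/(8D³N_a) = (76.1×10³)(10.5⁴)/(8·131.0³·11) = 4.6757 N/mm
F = k·δ = 4.6757 × 4.78 = 22.35 N

22.3 N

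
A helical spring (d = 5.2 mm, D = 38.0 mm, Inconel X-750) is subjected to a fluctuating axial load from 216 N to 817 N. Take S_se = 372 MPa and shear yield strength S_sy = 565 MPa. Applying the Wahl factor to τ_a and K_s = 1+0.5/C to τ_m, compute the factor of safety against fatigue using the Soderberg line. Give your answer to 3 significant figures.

0.746

C = D/d = 38.0/5.2 = 7.3077; K_W = (4C−1)/(4C−4)+0.615/C = 1.2031; K_s = 1+0.5/C = 1.0684
F_a = (F_max−F_min)/2 = 300.5 N; F_m = (F_max+F_min)/2 = 516.5 N
τ_a = K_W·8F_aD/(πd³) = 1.2031 × 206.8 = 248.8 MPa
τ_m = K_s·8F_mD/(πd³) = 1.0684 × 355.45 = 379.78 MPa
Soderberg: 1/n_f = τ_a/S_se + τ_m/S_sy = 248.8/372 + 379.78/565 = 0.66881 + 0.67217 = 1.341
n_f = 1/1.341 = 0.7457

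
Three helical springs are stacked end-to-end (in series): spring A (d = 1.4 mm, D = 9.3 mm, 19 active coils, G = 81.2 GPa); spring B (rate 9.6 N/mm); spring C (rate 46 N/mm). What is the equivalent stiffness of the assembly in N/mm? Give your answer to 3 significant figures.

k_A = Gd⁴/(8D³N_a) = (81.2×10³)(1.4⁴)/(8·9.3³·19) = 2.5514 N/mm
Series: 1/k_eq = 1/2.5514 + 1/9.6 + 1/46 = 0.51785; k_eq = 1.9311 N/mm

1.93 N/mm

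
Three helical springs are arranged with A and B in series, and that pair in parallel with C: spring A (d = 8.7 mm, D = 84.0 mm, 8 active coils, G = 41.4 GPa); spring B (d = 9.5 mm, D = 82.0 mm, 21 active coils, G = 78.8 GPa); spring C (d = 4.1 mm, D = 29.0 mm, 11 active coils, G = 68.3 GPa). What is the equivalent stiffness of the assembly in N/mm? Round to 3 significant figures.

k_A = Gd⁴/(8D³N_a) = (41.4×10³)(8.7⁴)/(8·84.0³·8) = 6.2526 N/mm
k_B = Gd⁴/(8D³N_a) = (78.8×10³)(9.5⁴)/(8·82.0³·21) = 6.929 N/mm
k_C = Gd⁴/(8D³N_a) = (68.3×10³)(4.1⁴)/(8·29.0³·11) = 8.9925 N/mm
Springs A,B series: k_AB = 1/(1/6.2526+1/6.929) = 3.2867 N/mm; parallel with C: k_eq = 3.2867+8.9925 = 12.279 N/mm

12.3 N/mm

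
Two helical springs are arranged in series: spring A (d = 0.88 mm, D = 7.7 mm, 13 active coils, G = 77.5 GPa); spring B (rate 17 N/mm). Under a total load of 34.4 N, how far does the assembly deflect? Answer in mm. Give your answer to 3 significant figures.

37.2 mm

k_A = Gd⁴/(8D³N_a) = (77.5×10³)(0.88⁴)/(8·7.7³·13) = 0.97887 N/mm
Series: 1/k_eq = 1/0.97887 + 1/17 = 1.0804; k_eq = 0.92558 N/mm
δ = F/k_eq = 34.4/0.92558 = 37.166 mm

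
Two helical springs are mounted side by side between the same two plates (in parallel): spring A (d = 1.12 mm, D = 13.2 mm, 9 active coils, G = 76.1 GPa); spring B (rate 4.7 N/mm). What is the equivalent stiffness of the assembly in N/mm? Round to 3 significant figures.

k_A = Gd⁴/(8D³N_a) = (76.1×10³)(1.12⁴)/(8·13.2³·9) = 0.72311 N/mm
Parallel: k_eq = 0.72311 + 4.7 = 5.4231 N/mm

5.42 N/mm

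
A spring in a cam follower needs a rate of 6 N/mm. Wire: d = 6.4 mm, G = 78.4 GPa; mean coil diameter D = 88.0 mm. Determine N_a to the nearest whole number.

N_a = Gd⁴/(8D³k) = (78.4×10³ × 6.4⁴)/(8 × 88.0³ × 6)
    = 1.31533e+08 / 3.27107e+07 = 4.021 → 4 coils

4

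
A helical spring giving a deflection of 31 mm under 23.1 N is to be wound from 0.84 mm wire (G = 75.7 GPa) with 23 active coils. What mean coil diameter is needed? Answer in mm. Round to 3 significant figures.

Required rate k = F/δ = 23.1/31 = 0.74516 N/mm
D = (Gd⁴/(8N_a·k))^(1/3) = (75.7×10³·0.84⁴/(8·23·0.74516))^(1/3)
  = (274.881)^(1/3) = 6.5020 mm

6.50 mm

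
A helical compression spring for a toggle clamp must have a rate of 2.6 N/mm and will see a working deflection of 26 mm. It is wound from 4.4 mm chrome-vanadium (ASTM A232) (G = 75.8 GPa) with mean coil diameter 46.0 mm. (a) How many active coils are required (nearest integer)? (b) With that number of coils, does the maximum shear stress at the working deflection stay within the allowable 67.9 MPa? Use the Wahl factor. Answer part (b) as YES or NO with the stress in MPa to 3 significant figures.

N_a = Gd⁴/(8D³k) = (75.8×10³)(4.4⁴)/(8·46.0³·2.6) = 14.03 → N_a = 14
Actual rate k = Gd⁴/(8D³·14) = 2.6061 N/mm
Working load F = kδ = 2.6061·26 = 67.758 N
C = 46.0/4.4 = 10.4545; K_W = (4C−1)/(4C−4)+0.615/C = 1.1382
τ_max = K_W·8FD/(πd³) = 1.1382·93.175 = 106.05 MPa
τ_max > 67.9 MPa → exceeds allowable

(a) 14 coils; (b) NO, τ_max = 106 MPa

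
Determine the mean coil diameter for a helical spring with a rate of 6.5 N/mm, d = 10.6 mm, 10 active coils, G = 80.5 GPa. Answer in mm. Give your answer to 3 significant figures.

D = (Gd⁴/(8N_a·k))^(1/3) = (80.5×10³·10.6⁴/(8·10·6.5))^(1/3)
  = (1.95441e+06)^(1/3) = 125.0274 mm

125 mm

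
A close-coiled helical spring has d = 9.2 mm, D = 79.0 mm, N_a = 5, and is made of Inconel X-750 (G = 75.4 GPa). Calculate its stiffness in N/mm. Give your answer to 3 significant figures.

k = Gd⁴/(8D³N_a) = (75.4×10³ × 9.2⁴) / (8 × 79.0³ × 5)
  = 5.4016e+08 / 1.97216e+07 = 27.389 N/mm

27.4 N/mm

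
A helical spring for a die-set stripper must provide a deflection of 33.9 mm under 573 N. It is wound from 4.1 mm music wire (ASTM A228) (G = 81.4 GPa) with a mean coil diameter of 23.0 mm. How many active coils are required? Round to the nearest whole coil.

14

Required rate k = F/δ = 573/33.9 = 16.903 N/mm
N_a = Gd⁴/(8D³k) = (81.4×10³ × 4.1⁴)/(8 × 23.0³ × 16.903)
    = 2.30017e+07 / 1.64524e+06 = 13.98 → 14 coils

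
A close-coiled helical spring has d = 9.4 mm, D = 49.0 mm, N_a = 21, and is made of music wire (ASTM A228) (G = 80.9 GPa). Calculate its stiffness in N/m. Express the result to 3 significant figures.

32000 N/m

k = Gd⁴/(8D³N_a) = (80.9×10³ × 9.4⁴) / (8 × 49.0³ × 21)
  = 6.31626e+08 / 1.9765e+07 = 31.957 N/mm = 31957 N/m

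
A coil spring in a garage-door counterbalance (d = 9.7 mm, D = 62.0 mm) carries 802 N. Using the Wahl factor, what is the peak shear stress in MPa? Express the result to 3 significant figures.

171 MPa

Spring index C = D/d = 62.0/9.7 = 6.3918
K_W = (4C−1)/(4C−4) + 0.615/C = 24.567/21.567 + 0.0962 = 1.2353
τ₀ = 8FD/(πd³) = 8·802·62.0/(π·9.7³) = 397792/2867.2 = 138.74 MPa
τ_max = K·τ₀ = 1.2353 × 138.74 = 171.38 MPa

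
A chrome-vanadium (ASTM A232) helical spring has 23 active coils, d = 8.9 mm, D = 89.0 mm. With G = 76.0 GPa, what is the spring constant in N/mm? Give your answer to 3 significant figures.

3.68 N/mm

k = Gd⁴/(8D³N_a) = (76.0×10³ × 8.9⁴) / (8 × 89.0³ × 23)
  = 4.76841e+08 / 1.29714e+08 = 3.6761 N/mm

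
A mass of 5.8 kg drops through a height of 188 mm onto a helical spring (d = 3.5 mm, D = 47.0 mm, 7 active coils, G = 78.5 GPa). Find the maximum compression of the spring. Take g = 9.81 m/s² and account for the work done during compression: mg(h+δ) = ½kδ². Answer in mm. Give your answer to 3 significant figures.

135 mm

k = Gd⁴/(8D³N_a) = (78.5×10³)(3.5⁴)/(8·47.0³·7) = 2.0261 N/mm
W = mg = 5.8 × 9.81 = 56.898 N
½kδ² − Wδ − Wh = 0 → δ = (W + √(W² + 2kWh))/k
δ = (56.898 + √(3237.4 + 43345.6))/2.0261 = (56.898 + 215.83)/2.0261 = 134.61 mm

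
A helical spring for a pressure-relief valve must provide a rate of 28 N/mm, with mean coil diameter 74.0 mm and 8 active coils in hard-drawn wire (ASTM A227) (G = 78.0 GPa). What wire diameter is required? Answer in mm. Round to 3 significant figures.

9.82 mm

d = (8D³N_a·k / G)^(1/4) = (8·74.0³·8·28 / (78.0×10³))^0.25
  = (9309.8)^0.25 = 9.8228 mm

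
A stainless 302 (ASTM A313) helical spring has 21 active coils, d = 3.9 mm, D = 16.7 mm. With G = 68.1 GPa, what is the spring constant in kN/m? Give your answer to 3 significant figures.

k = Gd⁴/(8D³N_a) = (68.1×10³ × 3.9⁴) / (8 × 16.7³ × 21)
  = 1.57545e+07 / 782454 = 20.135 N/mm

20.1 kN/m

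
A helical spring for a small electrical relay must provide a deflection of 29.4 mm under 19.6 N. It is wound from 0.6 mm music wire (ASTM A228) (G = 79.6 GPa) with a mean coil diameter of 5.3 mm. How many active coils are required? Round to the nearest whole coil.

Required rate k = F/δ = 19.6/29.4 = 0.66667 N/mm
N_a = Gd⁴/(8D³k) = (79.6×10³ × 0.6⁴)/(8 × 5.3³ × 0.66667)
    = 10316.2 / 794.011 = 12.99 → 13 coils

13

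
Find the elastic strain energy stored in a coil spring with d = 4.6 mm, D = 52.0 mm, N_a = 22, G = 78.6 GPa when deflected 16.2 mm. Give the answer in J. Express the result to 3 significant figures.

k = Gd⁴/(8D³N_a) = (78.6×10³)(4.6⁴)/(8·52.0³·22) = 1.4221 N/mm
U = ½kδ² = 0.5 × 1.4221 × 16.2² = 186.61 N·mm = 0.18661 J

0.187 J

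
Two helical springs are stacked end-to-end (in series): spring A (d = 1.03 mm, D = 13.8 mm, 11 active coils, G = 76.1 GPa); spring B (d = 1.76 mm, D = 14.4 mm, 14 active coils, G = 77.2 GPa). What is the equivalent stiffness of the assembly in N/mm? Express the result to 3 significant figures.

0.317 N/mm

k_A = Gd⁴/(8D³N_a) = (76.1×10³)(1.03⁴)/(8·13.8³·11) = 0.37035 N/mm
k_B = Gd⁴/(8D³N_a) = (77.2×10³)(1.76⁴)/(8·14.4³·14) = 2.2149 N/mm
Series: 1/k_eq = 1/0.37035 + 1/2.2149 = 3.1516; k_eq = 0.3173 N/mm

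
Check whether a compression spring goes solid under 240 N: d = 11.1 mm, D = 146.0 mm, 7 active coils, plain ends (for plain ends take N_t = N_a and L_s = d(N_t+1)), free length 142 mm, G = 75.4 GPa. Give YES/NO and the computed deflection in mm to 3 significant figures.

k = Gd⁴/(8D³N_a) = (75.4×10³)(11.1⁴)/(8·146.0³·7) = 6.5678 N/mm
N_t = 7; L_s = 11.1·8 = 88.8 mm; δ_solid = L₀ − L_s = 142 − 88.8 = 53.2 mm
δ = F/k = 240/6.5678 = 36.542 mm
δ < δ_solid → spring does not go solid

NO, δ = 36.5 mm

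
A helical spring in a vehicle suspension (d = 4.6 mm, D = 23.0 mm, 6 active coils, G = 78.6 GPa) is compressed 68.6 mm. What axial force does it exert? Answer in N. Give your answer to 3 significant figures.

4130 N

k = Gd⁴/(8D³N_a) = (78.6×10³)(4.6⁴)/(8·23.0³·6) = 60.26 N/mm
F = k·δ = 60.26 × 68.6 = 4133.8 N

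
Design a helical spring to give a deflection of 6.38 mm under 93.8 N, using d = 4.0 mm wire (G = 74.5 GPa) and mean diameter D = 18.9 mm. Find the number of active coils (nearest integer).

Required rate k = F/δ = 93.8/6.38 = 14.702 N/mm
N_a = Gd⁴/(8D³k) = (74.5×10³ × 4.0⁴)/(8 × 18.9³ × 14.702)
    = 1.9072e+07 / 794068 = 24.02 → 24 coils

24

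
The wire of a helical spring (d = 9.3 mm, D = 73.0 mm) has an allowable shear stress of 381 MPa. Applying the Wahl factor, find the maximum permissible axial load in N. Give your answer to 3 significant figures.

C = D/d = 73.0/9.3 = 7.8495
K_W = (4C−1)/(4C−4) + 0.615/C = 30.398/27.398 + 0.0783 = 1.1878
τ_max = K·8FD/(πd³) → F_max = τ_allow·πd³/(8DK)
F_max = 381·π·9.3³/(8·73.0·1.1878) = 9.6277e+05/693.7 = 1387.9 N

1390 N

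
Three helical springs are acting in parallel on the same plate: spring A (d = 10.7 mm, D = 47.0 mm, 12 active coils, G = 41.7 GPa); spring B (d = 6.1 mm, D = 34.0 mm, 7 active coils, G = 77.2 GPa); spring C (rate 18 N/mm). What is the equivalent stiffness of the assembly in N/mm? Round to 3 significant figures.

k_A = Gd⁴/(8D³N_a) = (41.7×10³)(10.7⁴)/(8·47.0³·12) = 54.841 N/mm
k_B = Gd⁴/(8D³N_a) = (77.2×10³)(6.1⁴)/(8·34.0³·7) = 48.564 N/mm
Parallel: k_eq = 54.841 + 48.564 + 18 = 121.4 N/mm

121 N/mm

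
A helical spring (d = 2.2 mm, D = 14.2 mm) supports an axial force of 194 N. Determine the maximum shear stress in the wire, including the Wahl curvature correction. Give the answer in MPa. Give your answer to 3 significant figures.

Spring index C = D/d = 14.2/2.2 = 6.4545
K_W = (4C−1)/(4C−4) + 0.615/C = 24.818/21.818 + 0.0953 = 1.2328
τ₀ = 8FD/(πd³) = 8·194·14.2/(π·2.2³) = 22038.4/33.452 = 658.81 MPa
τ_max = K·τ₀ = 1.2328 × 658.81 = 812.17 MPa

812 MPa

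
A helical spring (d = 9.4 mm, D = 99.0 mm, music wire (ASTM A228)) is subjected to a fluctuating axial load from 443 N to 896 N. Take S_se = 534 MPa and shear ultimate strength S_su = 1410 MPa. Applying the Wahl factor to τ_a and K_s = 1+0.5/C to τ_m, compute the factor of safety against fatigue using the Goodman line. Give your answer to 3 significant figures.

3.36

C = D/d = 99.0/9.4 = 10.5319; K_W = (4C−1)/(4C−4)+0.615/C = 1.1371; K_s = 1+0.5/C = 1.0475
F_a = (F_max−F_min)/2 = 226.5 N; F_m = (F_max+F_min)/2 = 669.5 N
τ_a = K_W·8F_aD/(πd³) = 1.1371 × 68.748 = 78.172 MPa
τ_m = K_s·8F_mD/(πd³) = 1.0475 × 203.21 = 212.86 MPa
Goodman: 1/n_f = τ_a/S_se + τ_m/S_su = 78.172/534 + 212.86/1410 = 0.14639 + 0.15096 = 0.29735
n_f = 1/0.29735 = 3.363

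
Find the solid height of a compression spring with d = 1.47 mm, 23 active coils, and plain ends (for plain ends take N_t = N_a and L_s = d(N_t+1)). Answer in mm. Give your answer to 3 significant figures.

35.3 mm

plain ends: N_t = N_a = 23
L_s = d·(N_t+1) = 1.47 × 24 = 35.28 mm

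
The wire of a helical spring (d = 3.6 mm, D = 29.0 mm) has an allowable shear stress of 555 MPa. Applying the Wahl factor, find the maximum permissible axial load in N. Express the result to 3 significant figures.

296 N

C = D/d = 29.0/3.6 = 8.0556
K_W = (4C−1)/(4C−4) + 0.615/C = 31.222/28.222 + 0.0763 = 1.1826
τ_max = K·8FD/(πd³) → F_max = τ_allow·πd³/(8DK)
F_max = 555·π·3.6³/(8·29.0·1.1826) = 81349/274.37 = 296.49 N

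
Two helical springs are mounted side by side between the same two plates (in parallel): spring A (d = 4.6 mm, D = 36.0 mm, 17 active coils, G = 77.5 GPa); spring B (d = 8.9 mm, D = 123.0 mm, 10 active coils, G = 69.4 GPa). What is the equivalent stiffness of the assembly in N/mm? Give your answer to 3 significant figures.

k_A = Gd⁴/(8D³N_a) = (77.5×10³)(4.6⁴)/(8·36.0³·17) = 5.4687 N/mm
k_B = Gd⁴/(8D³N_a) = (69.4×10³)(8.9⁴)/(8·123.0³·10) = 2.9249 N/mm
Parallel: k_eq = 5.4687 + 2.9249 = 8.3937 N/mm

8.39 N/mm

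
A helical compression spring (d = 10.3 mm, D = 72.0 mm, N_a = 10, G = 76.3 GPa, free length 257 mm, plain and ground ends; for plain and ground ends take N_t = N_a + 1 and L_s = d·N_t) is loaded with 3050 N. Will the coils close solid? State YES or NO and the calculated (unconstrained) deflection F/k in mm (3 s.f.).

NO, δ = 106 mm

k = Gd⁴/(8D³N_a) = (76.3×10³)(10.3⁴)/(8·72.0³·10) = 28.76 N/mm
N_t = 11; L_s = 10.3·11 = 113.3 mm; δ_solid = L₀ − L_s = 257 − 113.3 = 143.7 mm
δ = F/k = 3050/28.76 = 106.05 mm
δ < δ_solid → spring does not go solid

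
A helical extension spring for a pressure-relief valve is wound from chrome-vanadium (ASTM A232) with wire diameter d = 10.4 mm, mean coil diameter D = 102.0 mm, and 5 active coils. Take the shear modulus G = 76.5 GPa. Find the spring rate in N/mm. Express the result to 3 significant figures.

21.1 N/mm

k = Gd⁴/(8D³N_a) = (76.5×10³ × 10.4⁴) / (8 × 102.0³ × 5)
  = 8.94942e+08 / 4.24483e+07 = 21.083 N/mm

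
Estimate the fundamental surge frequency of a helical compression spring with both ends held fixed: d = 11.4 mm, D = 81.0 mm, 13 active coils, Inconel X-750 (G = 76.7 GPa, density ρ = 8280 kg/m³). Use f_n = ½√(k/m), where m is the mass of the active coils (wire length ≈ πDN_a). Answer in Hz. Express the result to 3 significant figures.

k = Gd⁴/(8D³N_a) = (76.7×10³)(11.4⁴)/(8·81.0³·13) = 23.438 N/mm = 23438 N/m
Wire length L = πDN_a = π·81.0·13 = 3308.1 mm
m = ρ·(πd²/4)·L = 8280 × 102.07×10⁻⁶ m² × 3.3081 m = 2.7958 kg
f_n = ½√(k/m) = 0.5·√(23438/2.7958) = 0.5·√(8383.4) = 45.78 Hz

45.8 Hz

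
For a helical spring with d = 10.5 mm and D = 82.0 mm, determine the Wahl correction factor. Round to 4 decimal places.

1.1889

C = D/d = 82.0/10.5 = 7.8095
K_W = (4C−1)/(4C−4) + 0.615/C = 30.238/27.238 + 0.0788 = 1.1889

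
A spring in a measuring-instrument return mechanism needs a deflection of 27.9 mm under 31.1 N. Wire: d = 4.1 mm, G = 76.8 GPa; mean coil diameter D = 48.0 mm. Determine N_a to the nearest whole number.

22

Required rate k = F/δ = 31.1/27.9 = 1.1147 N/mm
N_a = Gd⁴/(8D³k) = (76.8×10³ × 4.1⁴)/(8 × 48.0³ × 1.1147)
    = 2.17018e+07 / 986211 = 22.01 → 22 coils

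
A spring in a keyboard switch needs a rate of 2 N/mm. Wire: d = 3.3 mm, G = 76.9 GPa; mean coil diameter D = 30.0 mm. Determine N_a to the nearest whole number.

21

N_a = Gd⁴/(8D³k) = (76.9×10³ × 3.3⁴)/(8 × 30.0³ × 2)
    = 9.11973e+06 / 432000 = 21.11 → 21 coils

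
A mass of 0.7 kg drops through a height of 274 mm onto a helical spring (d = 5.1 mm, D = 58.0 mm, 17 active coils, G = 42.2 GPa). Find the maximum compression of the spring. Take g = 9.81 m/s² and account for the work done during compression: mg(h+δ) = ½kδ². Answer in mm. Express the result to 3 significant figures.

65.9 mm

k = Gd⁴/(8D³N_a) = (42.2×10³)(5.1⁴)/(8·58.0³·17) = 1.0759 N/mm
W = mg = 0.7 × 9.81 = 6.867 N
½kδ² − Wδ − Wh = 0 → δ = (W + √(W² + 2kWh))/k
δ = (6.867 + √(47.156 + 4048.72))/1.0759 = (6.867 + 63.999)/1.0759 = 65.867 mm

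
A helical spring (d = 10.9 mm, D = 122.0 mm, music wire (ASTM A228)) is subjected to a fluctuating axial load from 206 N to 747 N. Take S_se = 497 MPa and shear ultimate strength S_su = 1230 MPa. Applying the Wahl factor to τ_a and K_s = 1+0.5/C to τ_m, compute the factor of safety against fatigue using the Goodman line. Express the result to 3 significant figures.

C = D/d = 122.0/10.9 = 11.1927; K_W = (4C−1)/(4C−4)+0.615/C = 1.1285; K_s = 1+0.5/C = 1.0447
F_a = (F_max−F_min)/2 = 270.5 N; F_m = (F_max+F_min)/2 = 476.5 N
τ_a = K_W·8F_aD/(πd³) = 1.1285 × 64.891 = 73.232 MPa
τ_m = K_s·8F_mD/(πd³) = 1.0447 × 114.31 = 119.42 MPa
Goodman: 1/n_f = τ_a/S_se + τ_m/S_su = 73.232/497 + 119.42/1230 = 0.14735 + 0.09709 = 0.24443
n_f = 1/0.24443 = 4.091

4.09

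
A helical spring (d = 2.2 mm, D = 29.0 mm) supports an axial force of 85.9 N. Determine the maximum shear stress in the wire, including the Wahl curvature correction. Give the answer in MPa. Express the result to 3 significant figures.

Spring index C = D/d = 29.0/2.2 = 13.1818
K_W = (4C−1)/(4C−4) + 0.615/C = 51.727/48.727 + 0.0467 = 1.1082
τ₀ = 8FD/(πd³) = 8·85.9·29.0/(π·2.2³) = 19928.8/33.452 = 595.75 MPa
τ_max = K·τ₀ = 1.1082 × 595.75 = 660.22 MPa

660 MPa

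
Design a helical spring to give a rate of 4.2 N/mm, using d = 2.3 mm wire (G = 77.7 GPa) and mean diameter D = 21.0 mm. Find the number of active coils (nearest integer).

N_a = Gd⁴/(8D³k) = (77.7×10³ × 2.3⁴)/(8 × 21.0³ × 4.2)
    = 2.17436e+06 / 311170 = 6.988 → 7 coils

7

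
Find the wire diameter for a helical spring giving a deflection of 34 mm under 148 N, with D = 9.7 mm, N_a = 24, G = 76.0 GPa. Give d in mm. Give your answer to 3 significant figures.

Required rate k = F/δ = 148/34 = 4.3529 N/mm
d = (8D³N_a·k / G)^(1/4) = (8·9.7³·24·4.3529 / (76.0×10³))^0.25
  = (10.037)^0.25 = 1.7799 mm

1.78 mm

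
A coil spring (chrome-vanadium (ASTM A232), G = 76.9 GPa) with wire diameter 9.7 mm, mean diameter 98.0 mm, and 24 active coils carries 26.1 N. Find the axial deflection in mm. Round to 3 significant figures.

k = Gd⁴/(8D³N_a) = (76.9×10³)(9.7⁴)/(8·98.0³·24) = 3.7673 N/mm
δ = F/k = 26.1 / 3.7673 = 6.928 mm

6.93 mm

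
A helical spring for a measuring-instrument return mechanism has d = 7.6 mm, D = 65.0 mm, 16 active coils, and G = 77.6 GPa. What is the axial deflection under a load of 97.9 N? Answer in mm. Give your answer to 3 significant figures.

13.3 mm

k = Gd⁴/(8D³N_a) = (77.6×10³)(7.6⁴)/(8·65.0³·16) = 7.3649 N/mm
δ = F/k = 97.9 / 7.3649 = 13.293 mm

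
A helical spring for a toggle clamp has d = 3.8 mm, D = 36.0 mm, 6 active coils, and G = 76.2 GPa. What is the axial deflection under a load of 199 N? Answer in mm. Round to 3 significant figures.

k = Gd⁴/(8D³N_a) = (76.2×10³)(3.8⁴)/(8·36.0³·6) = 7.0948 N/mm
δ = F/k = 199 / 7.0948 = 28.049 mm

28.0 mm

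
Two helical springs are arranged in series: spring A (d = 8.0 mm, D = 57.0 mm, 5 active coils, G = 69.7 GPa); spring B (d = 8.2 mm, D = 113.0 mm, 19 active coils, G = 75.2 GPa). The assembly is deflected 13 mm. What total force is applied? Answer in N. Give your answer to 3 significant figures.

k_A = Gd⁴/(8D³N_a) = (69.7×10³)(8.0⁴)/(8·57.0³·5) = 38.54 N/mm
k_B = Gd⁴/(8D³N_a) = (75.2×10³)(8.2⁴)/(8·113.0³·19) = 1.5502 N/mm
Series: 1/k_eq = 1/38.54 + 1/1.5502 = 0.67102; k_eq = 1.4903 N/mm
F = k_eq·δ = 1.4903·13 = 19.374 N

19.4 N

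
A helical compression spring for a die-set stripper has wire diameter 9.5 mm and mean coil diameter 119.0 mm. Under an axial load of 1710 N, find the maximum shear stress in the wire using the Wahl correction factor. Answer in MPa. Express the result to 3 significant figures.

673 MPa

Spring index C = D/d = 119.0/9.5 = 12.5263
K_W = (4C−1)/(4C−4) + 0.615/C = 49.105/46.105 + 0.0491 = 1.1142
τ₀ = 8FD/(πd³) = 8·1710·119.0/(π·9.5³) = 1.62792e+06/2693.5 = 604.38 MPa
τ_max = K·τ₀ = 1.1142 × 604.38 = 673.38 MPa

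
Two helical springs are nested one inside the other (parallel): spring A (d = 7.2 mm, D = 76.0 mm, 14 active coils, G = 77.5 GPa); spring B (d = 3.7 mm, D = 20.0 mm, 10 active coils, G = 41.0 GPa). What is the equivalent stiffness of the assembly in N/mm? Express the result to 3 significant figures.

k_A = Gd⁴/(8D³N_a) = (77.5×10³)(7.2⁴)/(8·76.0³·14) = 4.2362 N/mm
k_B = Gd⁴/(8D³N_a) = (41.0×10³)(3.7⁴)/(8·20.0³·10) = 12.006 N/mm
Parallel: k_eq = 4.2362 + 12.006 = 16.243 N/mm

16.2 N/mm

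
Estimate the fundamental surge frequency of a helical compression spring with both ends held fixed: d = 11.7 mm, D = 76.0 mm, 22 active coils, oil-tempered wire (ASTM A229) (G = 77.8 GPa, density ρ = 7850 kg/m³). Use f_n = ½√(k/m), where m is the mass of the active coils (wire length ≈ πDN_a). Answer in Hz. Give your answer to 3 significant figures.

32.6 Hz

k = Gd⁴/(8D³N_a) = (77.8×10³)(11.7⁴)/(8·76.0³·22) = 18.87 N/mm = 18870 N/m
Wire length L = πDN_a = π·76.0·22 = 5252.7 mm
m = ρ·(πd²/4)·L = 7850 × 107.51×10⁻⁶ m² × 5.2527 m = 4.4332 kg
f_n = ½√(k/m) = 0.5·√(18870/4.4332) = 0.5·√(4256.5) = 32.621 Hz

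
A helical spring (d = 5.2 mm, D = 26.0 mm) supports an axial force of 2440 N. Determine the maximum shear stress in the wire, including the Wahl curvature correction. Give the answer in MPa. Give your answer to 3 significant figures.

Spring index C = D/d = 26.0/5.2 = 5.0000
K_W = (4C−1)/(4C−4) + 0.615/C = 19.000/16.000 + 0.1230 = 1.3105
τ₀ = 8FD/(πd³) = 8·2440·26.0/(π·5.2³) = 507520/441.73 = 1148.9 MPa
τ_max = K·τ₀ = 1.3105 × 1148.9 = 1505.7 MPa

1510 MPa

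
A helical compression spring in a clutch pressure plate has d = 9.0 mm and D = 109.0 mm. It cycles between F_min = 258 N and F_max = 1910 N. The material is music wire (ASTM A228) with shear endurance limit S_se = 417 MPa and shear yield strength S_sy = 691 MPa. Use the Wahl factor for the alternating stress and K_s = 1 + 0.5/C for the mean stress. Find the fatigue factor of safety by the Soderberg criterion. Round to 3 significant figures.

0.682

C = D/d = 109.0/9.0 = 12.1111; K_W = (4C−1)/(4C−4)+0.615/C = 1.1183; K_s = 1+0.5/C = 1.0413
F_a = (F_max−F_min)/2 = 826 N; F_m = (F_max+F_min)/2 = 1084 N
τ_a = K_W·8F_aD/(πd³) = 1.1183 × 314.5 = 351.7 MPa
τ_m = K_s·8F_mD/(πd³) = 1.0413 × 412.73 = 429.77 MPa
Soderberg: 1/n_f = τ_a/S_se + τ_m/S_sy = 351.7/417 + 429.77/691 = 0.84340 + 0.62196 = 1.4654
n_f = 1/1.4654 = 0.6824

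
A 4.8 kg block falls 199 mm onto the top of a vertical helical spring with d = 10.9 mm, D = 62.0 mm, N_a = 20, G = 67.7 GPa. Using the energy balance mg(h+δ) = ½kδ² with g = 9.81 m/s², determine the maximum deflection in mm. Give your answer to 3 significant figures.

k = Gd⁴/(8D³N_a) = (67.7×10³)(10.9⁴)/(8·62.0³·20) = 25.061 N/mm
W = mg = 4.8 × 9.81 = 47.088 N
½kδ² − Wδ − Wh = 0 → δ = (W + √(W² + 2kWh))/k
δ = (47.088 + √(2217.3 + 469670))/25.061 = (47.088 + 686.94)/25.061 = 29.29 mm

29.3 mm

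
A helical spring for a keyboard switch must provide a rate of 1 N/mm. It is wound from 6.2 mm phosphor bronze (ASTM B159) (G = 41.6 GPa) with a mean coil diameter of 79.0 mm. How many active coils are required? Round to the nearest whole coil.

N_a = Gd⁴/(8D³k) = (41.6×10³ × 6.2⁴)/(8 × 79.0³ × 1)
    = 6.14696e+07 / 3.94431e+06 = 15.58 → 16 coils

16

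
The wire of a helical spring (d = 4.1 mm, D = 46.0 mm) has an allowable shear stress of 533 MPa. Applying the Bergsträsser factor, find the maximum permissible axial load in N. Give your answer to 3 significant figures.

C = D/d = 46.0/4.1 = 11.2195
K_B = (4C+2)/(4C−3) = 46.878/41.878 = 1.1194
τ_max = K·8FD/(πd³) → F_max = τ_allow·πd³/(8DK)
F_max = 533·π·4.1³/(8·46.0·1.1194) = 1.1541e+05/411.94 = 280.15 N

280 N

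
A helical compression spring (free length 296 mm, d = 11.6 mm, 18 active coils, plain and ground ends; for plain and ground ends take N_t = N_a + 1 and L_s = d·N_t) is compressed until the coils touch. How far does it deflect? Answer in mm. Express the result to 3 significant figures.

75.6 mm

N_t = 19; L_s = 11.6·19 = 220.4 mm
δ_solid = L₀ − L_s = 296 − 220.4 = 75.6 mm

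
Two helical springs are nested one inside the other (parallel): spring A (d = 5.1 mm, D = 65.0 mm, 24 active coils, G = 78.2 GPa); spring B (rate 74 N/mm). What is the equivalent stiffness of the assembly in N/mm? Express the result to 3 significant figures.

75.0 N/mm

k_A = Gd⁴/(8D³N_a) = (78.2×10³)(5.1⁴)/(8·65.0³·24) = 1.0033 N/mm
Parallel: k_eq = 1.0033 + 74 = 75.003 N/mm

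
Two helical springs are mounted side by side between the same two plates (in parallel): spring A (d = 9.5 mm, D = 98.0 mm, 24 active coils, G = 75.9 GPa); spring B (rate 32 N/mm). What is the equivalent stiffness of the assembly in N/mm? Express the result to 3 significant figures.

k_A = Gd⁴/(8D³N_a) = (75.9×10³)(9.5⁴)/(8·98.0³·24) = 3.421 N/mm
Parallel: k_eq = 3.421 + 32 = 35.421 N/mm

35.4 N/mm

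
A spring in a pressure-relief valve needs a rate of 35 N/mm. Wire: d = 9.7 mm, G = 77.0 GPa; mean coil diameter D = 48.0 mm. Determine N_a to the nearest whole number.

N_a = Gd⁴/(8D³k) = (77.0×10³ × 9.7⁴)/(8 × 48.0³ × 35)
    = 6.81675e+08 / 3.09658e+07 = 22.01 → 22 coils

22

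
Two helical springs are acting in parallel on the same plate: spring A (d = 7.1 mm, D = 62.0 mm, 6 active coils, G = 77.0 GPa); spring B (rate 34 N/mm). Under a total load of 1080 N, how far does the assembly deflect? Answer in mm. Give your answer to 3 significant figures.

21.1 mm

k_A = Gd⁴/(8D³N_a) = (77.0×10³)(7.1⁴)/(8·62.0³·6) = 17.104 N/mm
Parallel: k_eq = 17.104 + 34 = 51.104 N/mm
δ = F/k_eq = 1080/51.104 = 21.133 mm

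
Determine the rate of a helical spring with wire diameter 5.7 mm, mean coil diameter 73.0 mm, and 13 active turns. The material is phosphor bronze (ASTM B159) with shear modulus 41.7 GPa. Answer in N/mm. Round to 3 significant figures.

1.09 N/mm

k = Gd⁴/(8D³N_a) = (41.7×10³ × 5.7⁴) / (8 × 73.0³ × 13)
  = 4.40185e+07 / 4.04578e+07 = 1.088 N/mm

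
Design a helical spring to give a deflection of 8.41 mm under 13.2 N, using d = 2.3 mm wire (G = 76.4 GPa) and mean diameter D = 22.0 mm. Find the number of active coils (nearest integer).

16

Required rate k = F/δ = 13.2/8.41 = 1.5696 N/mm
N_a = Gd⁴/(8D³k) = (76.4×10³ × 2.3⁴)/(8 × 22.0³ × 1.5696)
    = 2.13799e+06 / 133701 = 15.99 → 16 coils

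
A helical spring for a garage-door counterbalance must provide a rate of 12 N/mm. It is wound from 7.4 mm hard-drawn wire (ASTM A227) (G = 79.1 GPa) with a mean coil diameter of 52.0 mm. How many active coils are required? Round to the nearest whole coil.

N_a = Gd⁴/(8D³k) = (79.1×10³ × 7.4⁴)/(8 × 52.0³ × 12)
    = 2.37194e+08 / 1.34984e+07 = 17.57 → 18 coils

18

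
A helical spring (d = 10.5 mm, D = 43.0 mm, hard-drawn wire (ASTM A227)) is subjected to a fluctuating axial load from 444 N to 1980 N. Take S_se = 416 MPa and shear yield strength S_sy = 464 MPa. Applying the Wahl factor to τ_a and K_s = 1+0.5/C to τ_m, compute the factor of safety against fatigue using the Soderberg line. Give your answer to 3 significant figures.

1.92

C = D/d = 43.0/10.5 = 4.0952; K_W = (4C−1)/(4C−4)+0.615/C = 1.3925; K_s = 1+0.5/C = 1.1221
F_a = (F_max−F_min)/2 = 768 N; F_m = (F_max+F_min)/2 = 1212 N
τ_a = K_W·8F_aD/(πd³) = 1.3925 × 72.644 = 101.16 MPa
τ_m = K_s·8F_mD/(πd³) = 1.1221 × 114.64 = 128.64 MPa
Soderberg: 1/n_f = τ_a/S_se + τ_m/S_sy = 101.16/416 + 128.64/464 = 0.24316 + 0.27724 = 0.5204
n_f = 1/0.5204 = 1.922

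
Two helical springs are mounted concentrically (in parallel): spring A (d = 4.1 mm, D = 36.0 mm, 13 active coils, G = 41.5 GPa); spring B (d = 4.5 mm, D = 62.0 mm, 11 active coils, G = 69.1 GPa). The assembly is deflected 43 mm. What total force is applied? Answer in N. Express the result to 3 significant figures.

k_A = Gd⁴/(8D³N_a) = (41.5×10³)(4.1⁴)/(8·36.0³·13) = 2.4168 N/mm
k_B = Gd⁴/(8D³N_a) = (69.1×10³)(4.5⁴)/(8·62.0³·11) = 1.351 N/mm
Parallel: k_eq = 2.4168 + 1.351 = 3.7679 N/mm
F = k_eq·δ = 3.7679·43 = 162.02 N

162 N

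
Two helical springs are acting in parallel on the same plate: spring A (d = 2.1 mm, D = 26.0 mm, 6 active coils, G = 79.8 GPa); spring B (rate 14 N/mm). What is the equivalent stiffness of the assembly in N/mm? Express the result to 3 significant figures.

15.8 N/mm

k_A = Gd⁴/(8D³N_a) = (79.8×10³)(2.1⁴)/(8·26.0³·6) = 1.8396 N/mm
Parallel: k_eq = 1.8396 + 14 = 15.84 N/mm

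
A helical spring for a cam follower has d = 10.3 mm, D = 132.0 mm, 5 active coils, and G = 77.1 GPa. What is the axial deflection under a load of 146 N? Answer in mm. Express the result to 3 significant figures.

15.5 mm

k = Gd⁴/(8D³N_a) = (77.1×10³)(10.3⁴)/(8·132.0³·5) = 9.4324 N/mm
δ = F/k = 146 / 9.4324 = 15.479 mm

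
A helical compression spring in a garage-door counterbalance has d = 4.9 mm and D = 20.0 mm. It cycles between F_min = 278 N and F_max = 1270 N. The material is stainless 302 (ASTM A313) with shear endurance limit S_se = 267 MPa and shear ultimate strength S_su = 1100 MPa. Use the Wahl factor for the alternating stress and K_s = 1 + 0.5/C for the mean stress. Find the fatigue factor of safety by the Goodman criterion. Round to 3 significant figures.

0.684

C = D/d = 20.0/4.9 = 4.0816; K_W = (4C−1)/(4C−4)+0.615/C = 1.3941; K_s = 1+0.5/C = 1.1225
F_a = (F_max−F_min)/2 = 496 N; F_m = (F_max+F_min)/2 = 774 N
τ_a = K_W·8F_aD/(πd³) = 1.3941 × 214.72 = 299.32 MPa
τ_m = K_s·8F_mD/(πd³) = 1.1225 × 335.06 = 376.11 MPa
Goodman: 1/n_f = τ_a/S_se + τ_m/S_su = 299.32/267 + 376.11/1100 = 1.12107 + 0.34191 = 1.463
n_f = 1/1.463 = 0.6835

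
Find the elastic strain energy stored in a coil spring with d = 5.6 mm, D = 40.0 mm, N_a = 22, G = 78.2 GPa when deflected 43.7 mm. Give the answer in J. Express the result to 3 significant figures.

6.52 J

k = Gd⁴/(8D³N_a) = (78.2×10³)(5.6⁴)/(8·40.0³·22) = 6.8276 N/mm
U = ½kδ² = 0.5 × 6.8276 × 43.7² = 6519.3 N·mm = 6.5193 J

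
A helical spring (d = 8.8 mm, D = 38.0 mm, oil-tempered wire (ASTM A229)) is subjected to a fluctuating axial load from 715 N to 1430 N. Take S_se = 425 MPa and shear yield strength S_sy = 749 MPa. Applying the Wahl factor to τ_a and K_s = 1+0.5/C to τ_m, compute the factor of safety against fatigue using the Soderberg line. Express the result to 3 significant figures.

2.56

C = D/d = 38.0/8.8 = 4.3182; K_W = (4C−1)/(4C−4)+0.615/C = 1.3684; K_s = 1+0.5/C = 1.1158
F_a = (F_max−F_min)/2 = 357.5 N; F_m = (F_max+F_min)/2 = 1072.5 N
τ_a = K_W·8F_aD/(πd³) = 1.3684 × 50.764 = 69.467 MPa
τ_m = K_s·8F_mD/(πd³) = 1.1158 × 152.29 = 169.92 MPa
Soderberg: 1/n_f = τ_a/S_se + τ_m/S_sy = 69.467/425 + 169.92/749 = 0.16345 + 0.22687 = 0.39032
n_f = 1/0.39032 = 2.562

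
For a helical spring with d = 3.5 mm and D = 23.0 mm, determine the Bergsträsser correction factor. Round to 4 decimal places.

1.2147

C = D/d = 23.0/3.5 = 6.5714
K_B = (4C+2)/(4C−3) = 28.286/23.286 = 1.2147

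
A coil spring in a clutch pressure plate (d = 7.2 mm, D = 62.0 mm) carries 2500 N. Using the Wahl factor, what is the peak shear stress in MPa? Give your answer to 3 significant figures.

1240 MPa

Spring index C = D/d = 62.0/7.2 = 8.6111
K_W = (4C−1)/(4C−4) + 0.615/C = 33.444/30.444 + 0.0714 = 1.1700
τ₀ = 8FD/(πd³) = 8·2500·62.0/(π·7.2³) = 1.24e+06/1172.6 = 1057.5 MPa
τ_max = K·τ₀ = 1.1700 × 1057.5 = 1237.2 MPa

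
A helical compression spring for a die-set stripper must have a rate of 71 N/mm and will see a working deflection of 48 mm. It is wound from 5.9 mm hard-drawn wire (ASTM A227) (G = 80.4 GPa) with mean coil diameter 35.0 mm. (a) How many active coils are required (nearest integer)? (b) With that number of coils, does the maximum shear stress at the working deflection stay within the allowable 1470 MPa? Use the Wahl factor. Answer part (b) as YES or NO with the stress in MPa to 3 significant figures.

(a) 4 coils; (b) NO, τ_max = 1860 MPa

N_a = Gd⁴/(8D³k) = (80.4×10³)(5.9⁴)/(8·35.0³·71) = 4 → N_a = 4
Actual rate k = Gd⁴/(8D³·4) = 71.008 N/mm
Working load F = kδ = 71.008·48 = 3408.4 N
C = 35.0/5.9 = 5.9322; K_W = (4C−1)/(4C−4)+0.615/C = 1.2557
τ_max = K_W·8FD/(πd³) = 1.2557·1479.1 = 1857.4 MPa
τ_max > 1470 MPa → exceeds allowable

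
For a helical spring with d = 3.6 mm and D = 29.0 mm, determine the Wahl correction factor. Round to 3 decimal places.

1.183

C = D/d = 29.0/3.6 = 8.0556
K_W = (4C−1)/(4C−4) + 0.615/C = 31.222/28.222 + 0.0763 = 1.1826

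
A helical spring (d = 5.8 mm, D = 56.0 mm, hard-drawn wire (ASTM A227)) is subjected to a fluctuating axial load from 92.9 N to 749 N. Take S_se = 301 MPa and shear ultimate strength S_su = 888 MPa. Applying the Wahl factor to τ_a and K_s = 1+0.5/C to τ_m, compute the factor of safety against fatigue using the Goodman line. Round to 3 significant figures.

C = D/d = 56.0/5.8 = 9.6552; K_W = (4C−1)/(4C−4)+0.615/C = 1.1503; K_s = 1+0.5/C = 1.0518
F_a = (F_max−F_min)/2 = 328.05 N; F_m = (F_max+F_min)/2 = 420.95 N
τ_a = K_W·8F_aD/(πd³) = 1.1503 × 239.76 = 275.81 MPa
τ_m = K_s·8F_mD/(πd³) = 1.0518 × 307.66 = 323.6 MPa
Goodman: 1/n_f = τ_a/S_se + τ_m/S_su = 275.81/301 + 323.6/888 = 0.91632 + 0.36441 = 1.2807
n_f = 1/1.2807 = 0.7808

0.781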